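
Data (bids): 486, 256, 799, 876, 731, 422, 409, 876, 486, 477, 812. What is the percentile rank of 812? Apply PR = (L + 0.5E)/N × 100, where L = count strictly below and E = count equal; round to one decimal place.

N = 11.
Strictly below 812: 8. Equal to 812: 1.
PR = (8 + 0.5·1)/11 × 100 = 77.3

77.3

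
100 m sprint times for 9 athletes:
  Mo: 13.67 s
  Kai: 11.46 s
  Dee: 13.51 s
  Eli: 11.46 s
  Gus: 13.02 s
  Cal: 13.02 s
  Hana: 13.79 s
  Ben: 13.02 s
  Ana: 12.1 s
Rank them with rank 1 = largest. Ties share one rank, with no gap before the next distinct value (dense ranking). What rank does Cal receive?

4

Sorted (descending): 13.79, 13.67, 13.51, 13.02, 13.02, 13.02, 12.1, 11.46, 11.46
The 3 values of 13.02 share dense rank 4.
The 2 values of 11.46 share dense rank 6.
Remaining distinct values take the next consecutive integers.
Cal has value 13.02 s → rank 4.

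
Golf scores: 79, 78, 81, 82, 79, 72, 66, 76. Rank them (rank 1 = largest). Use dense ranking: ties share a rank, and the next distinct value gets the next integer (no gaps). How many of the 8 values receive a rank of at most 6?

Sorted (descending): 82, 81, 79, 79, 78, 76, 72, 66
The 2 values of 79 share dense rank 3.
Remaining distinct values take the next consecutive integers.
Ranks ≤ 6: {1, 2, 3, 3, 4, 5, 6} → 7 values.

7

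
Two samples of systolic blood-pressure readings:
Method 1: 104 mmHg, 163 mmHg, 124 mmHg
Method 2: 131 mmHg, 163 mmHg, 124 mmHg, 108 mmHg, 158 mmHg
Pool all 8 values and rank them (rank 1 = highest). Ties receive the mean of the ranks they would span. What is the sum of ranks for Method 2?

Sorted (descending): 163, 163, 158, 131, 124, 124, 108, 104
The 2 values of 163 occupy positions 1–2 → average rank (1+2)/2 = 1.5.
The 2 values of 124 occupy positions 5–6 → average rank (5+6)/2 = 5.5.
Method 2 values → pooled ranks: 131→4, 163→1.5, 124→5.5, 108→7, 158→3
Rank sum = 4 + 1.5 + 5.5 + 7 + 3 = 21

21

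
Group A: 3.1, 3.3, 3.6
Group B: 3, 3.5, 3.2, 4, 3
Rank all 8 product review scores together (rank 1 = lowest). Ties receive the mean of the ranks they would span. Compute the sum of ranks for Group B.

Sorted (ascending): 3, 3, 3.1, 3.2, 3.3, 3.5, 3.6, 4
The 2 values of 3 occupy positions 1–2 → average rank (1+2)/2 = 1.5.
Group B values → pooled ranks: 3→1.5, 3.5→6, 3.2→4, 4→8, 3→1.5
Rank sum = 1.5 + 6 + 4 + 8 + 1.5 = 21

21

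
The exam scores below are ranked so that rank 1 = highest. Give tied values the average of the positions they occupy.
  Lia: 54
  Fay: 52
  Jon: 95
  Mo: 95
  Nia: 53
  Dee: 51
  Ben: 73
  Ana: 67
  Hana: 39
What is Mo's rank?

1.5

Sorted (descending): 95, 95, 73, 67, 54, 53, 52, 51, 39
The 2 values of 95 occupy positions 1–2 → average rank (1+2)/2 = 1.5.
Mo has value 95 → rank 1.5.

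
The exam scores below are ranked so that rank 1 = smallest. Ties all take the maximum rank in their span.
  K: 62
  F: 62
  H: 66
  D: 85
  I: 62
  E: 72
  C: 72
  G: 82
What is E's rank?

Sorted (ascending): 62, 62, 62, 66, 72, 72, 82, 85
The 3 values of 62 occupy positions 1–3 → each gets rank 3.
The 2 values of 72 occupy positions 5–6 → each gets rank 6.
E has value 72 → rank 6.

6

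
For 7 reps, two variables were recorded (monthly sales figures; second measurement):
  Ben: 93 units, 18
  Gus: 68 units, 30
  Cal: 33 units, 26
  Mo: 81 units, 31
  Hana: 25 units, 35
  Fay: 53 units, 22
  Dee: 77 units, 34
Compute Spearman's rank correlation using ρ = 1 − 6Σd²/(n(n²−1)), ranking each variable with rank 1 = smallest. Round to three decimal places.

Ranks of variable 1: 7, 4, 2, 6, 1, 3, 5
Ranks of variable 2: 1, 4, 3, 5, 7, 2, 6
d = r₁ − r₂: 6, 0, -1, 1, -6, 1, -1
d²: 36, 0, 1, 1, 36, 1, 1; Σd² = 76
ρ = 1 − 6·76/(7·48) = 1 − 456/336 = -0.357

-0.357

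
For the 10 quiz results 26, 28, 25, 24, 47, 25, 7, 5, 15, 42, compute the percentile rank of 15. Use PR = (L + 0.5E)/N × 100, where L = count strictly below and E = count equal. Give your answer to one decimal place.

N = 10.
Strictly below 15: 2. Equal to 15: 1.
PR = (2 + 0.5·1)/10 × 100 = 25.0

25.0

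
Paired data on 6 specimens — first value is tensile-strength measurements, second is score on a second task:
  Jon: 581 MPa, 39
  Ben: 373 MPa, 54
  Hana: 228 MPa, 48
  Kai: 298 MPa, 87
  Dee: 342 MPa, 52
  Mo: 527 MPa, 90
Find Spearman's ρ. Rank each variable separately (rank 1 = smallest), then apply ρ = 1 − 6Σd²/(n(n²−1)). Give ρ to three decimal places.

Ranks of variable 1: 6, 4, 1, 2, 3, 5
Ranks of variable 2: 1, 4, 2, 5, 3, 6
d = r₁ − r₂: 5, 0, -1, -3, 0, -1
d²: 25, 0, 1, 9, 0, 1; Σd² = 36
ρ = 1 − 6·36/(6·35) = 1 − 216/210 = -0.029

-0.029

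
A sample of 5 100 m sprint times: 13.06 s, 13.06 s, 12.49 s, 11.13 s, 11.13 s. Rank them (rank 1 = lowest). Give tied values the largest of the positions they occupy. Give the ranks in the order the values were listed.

Sorted (ascending): 11.13, 11.13, 12.49, 13.06, 13.06
The 2 values of 11.13 occupy positions 1–2 → each gets rank 2.
The 2 values of 13.06 occupy positions 4–5 → each gets rank 5.

5, 5, 3, 2, 2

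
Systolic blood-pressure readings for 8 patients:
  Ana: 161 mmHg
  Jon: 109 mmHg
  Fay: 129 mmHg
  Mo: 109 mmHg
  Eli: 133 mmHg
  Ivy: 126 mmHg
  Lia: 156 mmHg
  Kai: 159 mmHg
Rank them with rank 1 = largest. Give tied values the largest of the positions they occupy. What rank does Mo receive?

Sorted (descending): 161, 159, 156, 133, 129, 126, 109, 109
The 2 values of 109 occupy positions 7–8 → each gets rank 8.
Mo has value 109 mmHg → rank 8.

8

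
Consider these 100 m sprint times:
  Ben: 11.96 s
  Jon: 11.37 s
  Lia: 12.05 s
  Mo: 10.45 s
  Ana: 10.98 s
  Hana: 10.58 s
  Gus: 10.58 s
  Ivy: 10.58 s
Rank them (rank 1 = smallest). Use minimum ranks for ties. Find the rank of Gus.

2

Sorted (ascending): 10.45, 10.58, 10.58, 10.58, 10.98, 11.37, 11.96, 12.05
The 3 values of 10.58 occupy positions 2–4 → each gets rank 2.
Gus has value 10.58 s → rank 2.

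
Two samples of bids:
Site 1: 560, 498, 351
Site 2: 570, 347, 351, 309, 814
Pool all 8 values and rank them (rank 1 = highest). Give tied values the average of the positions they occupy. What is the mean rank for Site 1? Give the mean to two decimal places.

4.17

Sorted (descending): 814, 570, 560, 498, 351, 351, 347, 309
The 2 values of 351 occupy positions 5–6 → average rank (5+6)/2 = 5.5.
Site 1 values → pooled ranks: 560→3, 498→4, 351→5.5
Mean rank = (3 + 4 + 5.5) / 3 = 4.17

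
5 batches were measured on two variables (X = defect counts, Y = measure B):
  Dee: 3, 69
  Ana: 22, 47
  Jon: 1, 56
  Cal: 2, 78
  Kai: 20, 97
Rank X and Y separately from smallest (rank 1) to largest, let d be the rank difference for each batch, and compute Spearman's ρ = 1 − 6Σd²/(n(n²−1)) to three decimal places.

Ranks of variable 1: 3, 5, 1, 2, 4
Ranks of variable 2: 3, 1, 2, 4, 5
d = r₁ − r₂: 0, 4, -1, -2, -1
d²: 0, 16, 1, 4, 1; Σd² = 22
ρ = 1 − 6·22/(5·24) = 1 − 132/120 = -0.100

-0.100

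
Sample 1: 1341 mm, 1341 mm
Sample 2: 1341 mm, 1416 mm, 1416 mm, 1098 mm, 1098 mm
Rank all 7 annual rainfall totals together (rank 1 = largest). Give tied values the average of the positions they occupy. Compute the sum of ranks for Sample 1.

8

Sorted (descending): 1416, 1416, 1341, 1341, 1341, 1098, 1098
The 2 values of 1416 occupy positions 1–2 → average rank (1+2)/2 = 1.5.
The 3 values of 1341 occupy positions 3–5 → average rank 4.
The 2 values of 1098 occupy positions 6–7 → average rank (6+7)/2 = 6.5.
Sample 1 values → pooled ranks: 1341→4, 1341→4
Rank sum = 4 + 4 = 8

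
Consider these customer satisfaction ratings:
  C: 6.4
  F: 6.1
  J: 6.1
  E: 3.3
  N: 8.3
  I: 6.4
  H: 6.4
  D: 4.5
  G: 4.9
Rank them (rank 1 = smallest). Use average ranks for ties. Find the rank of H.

7

Sorted (ascending): 3.3, 4.5, 4.9, 6.1, 6.1, 6.4, 6.4, 6.4, 8.3
The 2 values of 6.1 occupy positions 4–5 → average rank (4+5)/2 = 4.5.
The 3 values of 6.4 occupy positions 6–8 → average rank 7.
H has value 6.4 → rank 7.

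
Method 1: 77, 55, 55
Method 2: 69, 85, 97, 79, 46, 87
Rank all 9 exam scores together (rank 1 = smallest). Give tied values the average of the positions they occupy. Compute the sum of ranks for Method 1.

Sorted (ascending): 46, 55, 55, 69, 77, 79, 85, 87, 97
The 2 values of 55 occupy positions 2–3 → average rank (2+3)/2 = 2.5.
Method 1 values → pooled ranks: 77→5, 55→2.5, 55→2.5
Rank sum = 5 + 2.5 + 2.5 = 10

10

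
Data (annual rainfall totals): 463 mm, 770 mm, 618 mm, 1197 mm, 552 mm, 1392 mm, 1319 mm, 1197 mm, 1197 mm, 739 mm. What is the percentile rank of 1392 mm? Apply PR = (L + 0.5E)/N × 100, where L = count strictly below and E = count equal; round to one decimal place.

N = 10.
Strictly below 1392: 9. Equal to 1392: 1.
PR = (9 + 0.5·1)/10 × 100 = 95.0

95.0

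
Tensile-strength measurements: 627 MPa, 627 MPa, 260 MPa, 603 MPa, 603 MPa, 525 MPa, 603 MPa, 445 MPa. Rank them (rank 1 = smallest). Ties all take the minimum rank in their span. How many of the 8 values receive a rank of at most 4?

6

Sorted (ascending): 260, 445, 525, 603, 603, 603, 627, 627
The 3 values of 603 occupy positions 4–6 → each gets rank 4.
The 2 values of 627 occupy positions 7–8 → each gets rank 7.
Ranks ≤ 4: {1, 2, 3, 4, 4, 4} → 6 values.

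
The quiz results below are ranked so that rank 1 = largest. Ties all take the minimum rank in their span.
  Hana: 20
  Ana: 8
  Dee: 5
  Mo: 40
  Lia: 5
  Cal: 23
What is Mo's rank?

Sorted (descending): 40, 23, 20, 8, 5, 5
The 2 values of 5 occupy positions 5–6 → each gets rank 5.
Mo has value 40 → rank 1.

1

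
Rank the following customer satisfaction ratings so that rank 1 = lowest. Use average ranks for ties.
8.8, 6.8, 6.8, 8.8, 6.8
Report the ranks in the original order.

Sorted (ascending): 6.8, 6.8, 6.8, 8.8, 8.8
The 3 values of 6.8 occupy positions 1–3 → average rank 2.
The 2 values of 8.8 occupy positions 4–5 → average rank (4+5)/2 = 4.5.

4.5, 2, 2, 4.5, 2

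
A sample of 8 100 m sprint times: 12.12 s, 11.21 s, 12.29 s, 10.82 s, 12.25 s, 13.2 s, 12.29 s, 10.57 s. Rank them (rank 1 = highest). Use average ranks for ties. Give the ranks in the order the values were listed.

5, 6, 2.5, 7, 4, 1, 2.5, 8

Sorted (descending): 13.2, 12.29, 12.29, 12.25, 12.12, 11.21, 10.82, 10.57
The 2 values of 12.29 occupy positions 2–3 → average rank (2+3)/2 = 2.5.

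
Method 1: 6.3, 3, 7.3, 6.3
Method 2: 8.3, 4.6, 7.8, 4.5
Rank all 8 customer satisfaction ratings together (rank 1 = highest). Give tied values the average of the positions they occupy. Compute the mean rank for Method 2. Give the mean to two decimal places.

4.00

Sorted (descending): 8.3, 7.8, 7.3, 6.3, 6.3, 4.6, 4.5, 3
The 2 values of 6.3 occupy positions 4–5 → average rank (4+5)/2 = 4.5.
Method 2 values → pooled ranks: 8.3→1, 4.6→6, 7.8→2, 4.5→7
Mean rank = (1 + 6 + 2 + 7) / 4 = 4.00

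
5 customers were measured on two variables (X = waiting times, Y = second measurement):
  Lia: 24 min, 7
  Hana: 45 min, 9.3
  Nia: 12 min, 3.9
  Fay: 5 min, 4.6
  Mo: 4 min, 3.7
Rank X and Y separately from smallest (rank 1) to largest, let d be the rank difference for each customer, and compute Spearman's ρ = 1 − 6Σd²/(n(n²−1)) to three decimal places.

Ranks of variable 1: 4, 5, 3, 2, 1
Ranks of variable 2: 4, 5, 2, 3, 1
d = r₁ − r₂: 0, 0, 1, -1, 0
d²: 0, 0, 1, 1, 0; Σd² = 2
ρ = 1 − 6·2/(5·24) = 1 − 12/120 = 0.900

0.900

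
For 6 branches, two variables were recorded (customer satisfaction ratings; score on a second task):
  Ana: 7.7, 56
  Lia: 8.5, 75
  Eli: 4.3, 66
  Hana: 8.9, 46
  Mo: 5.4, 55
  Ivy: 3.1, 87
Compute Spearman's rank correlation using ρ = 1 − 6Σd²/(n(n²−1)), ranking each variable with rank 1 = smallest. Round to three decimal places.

Ranks of variable 1: 4, 5, 2, 6, 3, 1
Ranks of variable 2: 3, 5, 4, 1, 2, 6
d = r₁ − r₂: 1, 0, -2, 5, 1, -5
d²: 1, 0, 4, 25, 1, 25; Σd² = 56
ρ = 1 − 6·56/(6·35) = 1 − 336/210 = -0.600

-0.600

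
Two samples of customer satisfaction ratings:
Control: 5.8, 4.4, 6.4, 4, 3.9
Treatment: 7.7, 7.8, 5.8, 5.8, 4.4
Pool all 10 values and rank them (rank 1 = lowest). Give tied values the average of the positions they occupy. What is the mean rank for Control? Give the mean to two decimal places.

Sorted (ascending): 3.9, 4, 4.4, 4.4, 5.8, 5.8, 5.8, 6.4, 7.7, 7.8
The 2 values of 4.4 occupy positions 3–4 → average rank (3+4)/2 = 3.5.
The 3 values of 5.8 occupy positions 5–7 → average rank 6.
Control values → pooled ranks: 5.8→6, 4.4→3.5, 6.4→8, 4→2, 3.9→1
Mean rank = (6 + 3.5 + 8 + 2 + 1) / 5 = 4.10

4.10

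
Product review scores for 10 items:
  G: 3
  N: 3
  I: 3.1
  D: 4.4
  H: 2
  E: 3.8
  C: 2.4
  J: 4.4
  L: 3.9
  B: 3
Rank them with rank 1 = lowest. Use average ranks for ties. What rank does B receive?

4

Sorted (ascending): 2, 2.4, 3, 3, 3, 3.1, 3.8, 3.9, 4.4, 4.4
The 3 values of 3 occupy positions 3–5 → average rank 4.
The 2 values of 4.4 occupy positions 9–10 → average rank (9+10)/2 = 9.5.
B has value 3 → rank 4.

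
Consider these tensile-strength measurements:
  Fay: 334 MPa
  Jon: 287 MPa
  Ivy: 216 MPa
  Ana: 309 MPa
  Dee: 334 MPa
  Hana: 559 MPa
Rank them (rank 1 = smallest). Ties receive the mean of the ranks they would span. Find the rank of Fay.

4.5

Sorted (ascending): 216, 287, 309, 334, 334, 559
The 2 values of 334 occupy positions 4–5 → average rank (4+5)/2 = 4.5.
Fay has value 334 MPa → rank 4.5.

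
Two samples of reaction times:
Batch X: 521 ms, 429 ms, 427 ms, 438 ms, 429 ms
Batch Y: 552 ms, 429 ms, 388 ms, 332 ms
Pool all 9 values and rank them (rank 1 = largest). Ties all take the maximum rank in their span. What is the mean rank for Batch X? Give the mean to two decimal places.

Sorted (descending): 552, 521, 438, 429, 429, 429, 427, 388, 332
The 3 values of 429 occupy positions 4–6 → each gets rank 6.
Batch X values → pooled ranks: 521→2, 429→6, 427→7, 438→3, 429→6
Mean rank = (2 + 6 + 7 + 3 + 6) / 5 = 4.80

4.80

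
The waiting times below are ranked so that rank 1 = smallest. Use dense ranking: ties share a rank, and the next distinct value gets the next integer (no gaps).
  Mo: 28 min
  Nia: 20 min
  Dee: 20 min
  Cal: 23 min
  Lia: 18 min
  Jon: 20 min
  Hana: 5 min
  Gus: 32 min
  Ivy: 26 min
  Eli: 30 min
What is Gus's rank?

8

Sorted (ascending): 5, 18, 20, 20, 20, 23, 26, 28, 30, 32
The 3 values of 20 share dense rank 3.
Remaining distinct values take the next consecutive integers.
Gus has value 32 min → rank 8.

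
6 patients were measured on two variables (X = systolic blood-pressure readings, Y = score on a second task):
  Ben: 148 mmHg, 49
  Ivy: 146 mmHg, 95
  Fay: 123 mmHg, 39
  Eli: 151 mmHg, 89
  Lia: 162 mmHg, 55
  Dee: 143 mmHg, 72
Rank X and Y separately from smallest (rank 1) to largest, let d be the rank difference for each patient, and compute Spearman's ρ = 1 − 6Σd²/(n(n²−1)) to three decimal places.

Ranks of variable 1: 4, 3, 1, 5, 6, 2
Ranks of variable 2: 2, 6, 1, 5, 3, 4
d = r₁ − r₂: 2, -3, 0, 0, 3, -2
d²: 4, 9, 0, 0, 9, 4; Σd² = 26
ρ = 1 − 6·26/(6·35) = 1 − 156/210 = 0.257

0.257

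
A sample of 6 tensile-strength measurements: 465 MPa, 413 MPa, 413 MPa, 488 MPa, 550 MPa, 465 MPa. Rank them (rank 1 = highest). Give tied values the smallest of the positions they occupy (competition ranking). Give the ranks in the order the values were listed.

3, 5, 5, 2, 1, 3

Sorted (descending): 550, 488, 465, 465, 413, 413
The 2 values of 465 occupy positions 3–4 → each gets rank 3.
The 2 values of 413 occupy positions 5–6 → each gets rank 5.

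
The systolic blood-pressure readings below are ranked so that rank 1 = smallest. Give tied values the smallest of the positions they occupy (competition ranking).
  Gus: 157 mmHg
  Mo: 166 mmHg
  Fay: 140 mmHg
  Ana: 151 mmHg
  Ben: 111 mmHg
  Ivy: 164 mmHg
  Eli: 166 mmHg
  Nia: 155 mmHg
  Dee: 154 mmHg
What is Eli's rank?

8

Sorted (ascending): 111, 140, 151, 154, 155, 157, 164, 166, 166
The 2 values of 166 occupy positions 8–9 → each gets rank 8.
Eli has value 166 mmHg → rank 8.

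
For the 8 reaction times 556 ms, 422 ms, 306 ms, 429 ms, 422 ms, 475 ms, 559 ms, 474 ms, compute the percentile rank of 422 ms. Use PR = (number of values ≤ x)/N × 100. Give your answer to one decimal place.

37.5

N = 8.
Strictly below 422: 1. Equal to 422: 2.
PR = 3/8 × 100 = 37.5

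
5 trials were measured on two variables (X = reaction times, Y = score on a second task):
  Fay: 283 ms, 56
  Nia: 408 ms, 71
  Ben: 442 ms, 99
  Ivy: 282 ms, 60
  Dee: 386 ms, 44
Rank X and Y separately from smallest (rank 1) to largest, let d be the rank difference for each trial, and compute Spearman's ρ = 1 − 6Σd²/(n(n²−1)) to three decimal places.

0.600

Ranks of variable 1: 2, 4, 5, 1, 3
Ranks of variable 2: 2, 4, 5, 3, 1
d = r₁ − r₂: 0, 0, 0, -2, 2
d²: 0, 0, 0, 4, 4; Σd² = 8
ρ = 1 − 6·8/(5·24) = 1 − 48/120 = 0.600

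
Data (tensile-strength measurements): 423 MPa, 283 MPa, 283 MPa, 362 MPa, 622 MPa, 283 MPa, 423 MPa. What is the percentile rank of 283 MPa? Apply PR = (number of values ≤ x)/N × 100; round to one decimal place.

N = 7.
Strictly below 283: 0. Equal to 283: 3.
PR = 3/7 × 100 = 42.9

42.9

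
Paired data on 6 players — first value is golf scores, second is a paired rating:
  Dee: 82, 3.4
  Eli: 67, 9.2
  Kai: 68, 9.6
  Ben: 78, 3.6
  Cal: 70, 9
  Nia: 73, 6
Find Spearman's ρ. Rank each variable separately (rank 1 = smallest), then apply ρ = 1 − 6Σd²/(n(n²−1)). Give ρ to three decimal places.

-0.943

Ranks of variable 1: 6, 1, 2, 5, 3, 4
Ranks of variable 2: 1, 5, 6, 2, 4, 3
d = r₁ − r₂: 5, -4, -4, 3, -1, 1
d²: 25, 16, 16, 9, 1, 1; Σd² = 68
ρ = 1 − 6·68/(6·35) = 1 − 408/210 = -0.943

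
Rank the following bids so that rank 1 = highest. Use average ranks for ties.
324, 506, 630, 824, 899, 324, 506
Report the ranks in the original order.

Sorted (descending): 899, 824, 630, 506, 506, 324, 324
The 2 values of 506 occupy positions 4–5 → average rank (4+5)/2 = 4.5.
The 2 values of 324 occupy positions 6–7 → average rank (6+7)/2 = 6.5.

6.5, 4.5, 3, 2, 1, 6.5, 4.5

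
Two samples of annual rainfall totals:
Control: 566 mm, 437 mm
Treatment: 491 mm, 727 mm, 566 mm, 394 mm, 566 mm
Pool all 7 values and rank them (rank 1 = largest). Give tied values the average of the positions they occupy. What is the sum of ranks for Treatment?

Sorted (descending): 727, 566, 566, 566, 491, 437, 394
The 3 values of 566 occupy positions 2–4 → average rank 3.
Treatment values → pooled ranks: 491→5, 727→1, 566→3, 394→7, 566→3
Rank sum = 5 + 1 + 3 + 7 + 3 = 19

19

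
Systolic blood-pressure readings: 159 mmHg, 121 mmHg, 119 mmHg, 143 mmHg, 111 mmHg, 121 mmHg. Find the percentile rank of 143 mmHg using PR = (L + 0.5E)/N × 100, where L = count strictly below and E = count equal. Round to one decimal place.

N = 6.
Strictly below 143: 4. Equal to 143: 1.
PR = (4 + 0.5·1)/6 × 100 = 75.0

75.0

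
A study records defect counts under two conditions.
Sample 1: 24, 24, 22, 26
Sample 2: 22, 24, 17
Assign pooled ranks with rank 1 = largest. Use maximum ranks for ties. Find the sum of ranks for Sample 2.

Sorted (descending): 26, 24, 24, 24, 22, 22, 17
The 3 values of 24 occupy positions 2–4 → each gets rank 4.
The 2 values of 22 occupy positions 5–6 → each gets rank 6.
Sample 2 values → pooled ranks: 22→6, 24→4, 17→7
Rank sum = 6 + 4 + 7 = 17

17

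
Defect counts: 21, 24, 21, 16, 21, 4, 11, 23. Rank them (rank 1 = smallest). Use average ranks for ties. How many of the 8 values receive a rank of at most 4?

3

Sorted (ascending): 4, 11, 16, 21, 21, 21, 23, 24
The 3 values of 21 occupy positions 4–6 → average rank 5.
Ranks ≤ 4: {1, 2, 3} → 3 values.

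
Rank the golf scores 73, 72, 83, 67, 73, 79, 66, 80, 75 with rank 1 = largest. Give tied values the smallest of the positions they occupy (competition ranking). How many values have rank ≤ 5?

Sorted (descending): 83, 80, 79, 75, 73, 73, 72, 67, 66
The 2 values of 73 occupy positions 5–6 → each gets rank 5.
Ranks ≤ 5: {1, 2, 3, 4, 5, 5} → 6 values.

6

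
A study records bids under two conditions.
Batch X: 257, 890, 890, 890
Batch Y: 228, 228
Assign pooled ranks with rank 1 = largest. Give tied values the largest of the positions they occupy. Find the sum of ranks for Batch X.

Sorted (descending): 890, 890, 890, 257, 228, 228
The 3 values of 890 occupy positions 1–3 → each gets rank 3.
The 2 values of 228 occupy positions 5–6 → each gets rank 6.
Batch X values → pooled ranks: 257→4, 890→3, 890→3, 890→3
Rank sum = 4 + 3 + 3 + 3 = 13

13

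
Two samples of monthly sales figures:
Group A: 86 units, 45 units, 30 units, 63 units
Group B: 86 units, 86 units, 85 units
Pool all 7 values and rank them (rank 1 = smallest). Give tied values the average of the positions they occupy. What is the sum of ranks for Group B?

Sorted (ascending): 30, 45, 63, 85, 86, 86, 86
The 3 values of 86 occupy positions 5–7 → average rank 6.
Group B values → pooled ranks: 86→6, 86→6, 85→4
Rank sum = 6 + 6 + 4 = 16

16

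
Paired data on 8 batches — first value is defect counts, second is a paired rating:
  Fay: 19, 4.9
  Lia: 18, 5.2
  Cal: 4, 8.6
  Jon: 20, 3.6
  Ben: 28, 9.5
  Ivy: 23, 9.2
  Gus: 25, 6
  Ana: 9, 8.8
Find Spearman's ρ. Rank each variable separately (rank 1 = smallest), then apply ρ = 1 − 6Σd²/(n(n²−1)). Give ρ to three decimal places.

0.262

Ranks of variable 1: 4, 3, 1, 5, 8, 6, 7, 2
Ranks of variable 2: 2, 3, 5, 1, 8, 7, 4, 6
d = r₁ − r₂: 2, 0, -4, 4, 0, -1, 3, -4
d²: 4, 0, 16, 16, 0, 1, 9, 16; Σd² = 62
ρ = 1 − 6·62/(8·63) = 1 − 372/504 = 0.262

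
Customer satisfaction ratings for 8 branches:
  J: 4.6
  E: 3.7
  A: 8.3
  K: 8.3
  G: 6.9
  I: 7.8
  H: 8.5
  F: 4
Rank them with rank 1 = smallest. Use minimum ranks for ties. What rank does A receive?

6

Sorted (ascending): 3.7, 4, 4.6, 6.9, 7.8, 8.3, 8.3, 8.5
The 2 values of 8.3 occupy positions 6–7 → each gets rank 6.
A has value 8.3 → rank 6.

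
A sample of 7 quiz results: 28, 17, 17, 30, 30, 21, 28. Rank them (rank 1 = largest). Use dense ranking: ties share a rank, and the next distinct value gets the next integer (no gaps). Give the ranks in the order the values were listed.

2, 4, 4, 1, 1, 3, 2

Sorted (descending): 30, 30, 28, 28, 21, 17, 17
The 2 values of 30 share dense rank 1.
The 2 values of 28 share dense rank 2.
The 2 values of 17 share dense rank 4.
Remaining distinct values take the next consecutive integers.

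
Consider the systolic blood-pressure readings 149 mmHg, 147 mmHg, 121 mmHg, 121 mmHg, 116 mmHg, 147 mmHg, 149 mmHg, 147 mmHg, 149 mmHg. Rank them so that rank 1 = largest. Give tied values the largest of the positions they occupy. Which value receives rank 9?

116

Sorted (descending): 149, 149, 149, 147, 147, 147, 121, 121, 116
The 3 values of 149 occupy positions 1–3 → each gets rank 3.
The 3 values of 147 occupy positions 4–6 → each gets rank 6.
The 2 values of 121 occupy positions 7–8 → each gets rank 8.
Rank 9 → value 116.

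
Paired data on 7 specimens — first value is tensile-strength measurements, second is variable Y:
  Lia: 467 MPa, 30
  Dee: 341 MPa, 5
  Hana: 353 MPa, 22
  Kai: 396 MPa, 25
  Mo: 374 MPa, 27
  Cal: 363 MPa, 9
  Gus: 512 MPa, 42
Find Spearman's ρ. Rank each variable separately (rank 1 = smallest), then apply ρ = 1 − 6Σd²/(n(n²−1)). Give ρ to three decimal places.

Ranks of variable 1: 6, 1, 2, 5, 4, 3, 7
Ranks of variable 2: 6, 1, 3, 4, 5, 2, 7
d = r₁ − r₂: 0, 0, -1, 1, -1, 1, 0
d²: 0, 0, 1, 1, 1, 1, 0; Σd² = 4
ρ = 1 − 6·4/(7·48) = 1 − 24/336 = 0.929

0.929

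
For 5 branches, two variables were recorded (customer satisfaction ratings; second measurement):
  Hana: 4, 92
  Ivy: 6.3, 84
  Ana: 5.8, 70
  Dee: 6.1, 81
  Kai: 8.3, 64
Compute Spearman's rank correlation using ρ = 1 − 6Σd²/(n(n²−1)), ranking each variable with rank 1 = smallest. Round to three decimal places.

-0.600

Ranks of variable 1: 1, 4, 2, 3, 5
Ranks of variable 2: 5, 4, 2, 3, 1
d = r₁ − r₂: -4, 0, 0, 0, 4
d²: 16, 0, 0, 0, 16; Σd² = 32
ρ = 1 − 6·32/(5·24) = 1 − 192/120 = -0.600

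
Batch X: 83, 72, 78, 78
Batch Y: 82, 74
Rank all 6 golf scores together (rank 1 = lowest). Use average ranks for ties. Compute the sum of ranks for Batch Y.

Sorted (ascending): 72, 74, 78, 78, 82, 83
The 2 values of 78 occupy positions 3–4 → average rank (3+4)/2 = 3.5.
Batch Y values → pooled ranks: 82→5, 74→2
Rank sum = 5 + 2 = 7

7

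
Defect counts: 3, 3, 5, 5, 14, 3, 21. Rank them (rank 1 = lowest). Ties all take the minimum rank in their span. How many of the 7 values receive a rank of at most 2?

3

Sorted (ascending): 3, 3, 3, 5, 5, 14, 21
The 3 values of 3 occupy positions 1–3 → each gets rank 1.
The 2 values of 5 occupy positions 4–5 → each gets rank 4.
Ranks ≤ 2: {1, 1, 1} → 3 values.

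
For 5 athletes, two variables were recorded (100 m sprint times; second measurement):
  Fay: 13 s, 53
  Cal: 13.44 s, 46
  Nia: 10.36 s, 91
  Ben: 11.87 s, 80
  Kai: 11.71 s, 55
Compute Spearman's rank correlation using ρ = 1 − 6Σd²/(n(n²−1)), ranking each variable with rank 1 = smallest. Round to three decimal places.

-0.900

Ranks of variable 1: 4, 5, 1, 3, 2
Ranks of variable 2: 2, 1, 5, 4, 3
d = r₁ − r₂: 2, 4, -4, -1, -1
d²: 4, 16, 16, 1, 1; Σd² = 38
ρ = 1 − 6·38/(5·24) = 1 − 228/120 = -0.900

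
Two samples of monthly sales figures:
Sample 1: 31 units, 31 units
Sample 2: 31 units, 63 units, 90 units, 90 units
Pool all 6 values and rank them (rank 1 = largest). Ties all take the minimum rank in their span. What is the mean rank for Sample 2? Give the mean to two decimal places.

2.25

Sorted (descending): 90, 90, 63, 31, 31, 31
The 2 values of 90 occupy positions 1–2 → each gets rank 1.
The 3 values of 31 occupy positions 4–6 → each gets rank 4.
Sample 2 values → pooled ranks: 31→4, 63→3, 90→1, 90→1
Mean rank = (4 + 3 + 1 + 1) / 4 = 2.25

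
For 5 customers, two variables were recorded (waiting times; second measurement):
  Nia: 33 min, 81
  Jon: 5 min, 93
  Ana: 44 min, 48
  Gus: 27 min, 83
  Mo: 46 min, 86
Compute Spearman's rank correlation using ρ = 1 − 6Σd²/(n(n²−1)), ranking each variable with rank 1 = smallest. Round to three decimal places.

-0.400

Ranks of variable 1: 3, 1, 4, 2, 5
Ranks of variable 2: 2, 5, 1, 3, 4
d = r₁ − r₂: 1, -4, 3, -1, 1
d²: 1, 16, 9, 1, 1; Σd² = 28
ρ = 1 − 6·28/(5·24) = 1 − 168/120 = -0.400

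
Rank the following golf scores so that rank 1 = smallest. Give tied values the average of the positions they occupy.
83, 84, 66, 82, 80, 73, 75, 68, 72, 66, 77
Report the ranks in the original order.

Sorted (ascending): 66, 66, 68, 72, 73, 75, 77, 80, 82, 83, 84
The 2 values of 66 occupy positions 1–2 → average rank (1+2)/2 = 1.5.

10, 11, 1.5, 9, 8, 5, 6, 3, 4, 1.5, 7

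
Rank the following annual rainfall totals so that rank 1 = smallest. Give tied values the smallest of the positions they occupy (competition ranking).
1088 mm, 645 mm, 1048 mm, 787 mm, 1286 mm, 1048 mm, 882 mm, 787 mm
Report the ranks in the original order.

Sorted (ascending): 645, 787, 787, 882, 1048, 1048, 1088, 1286
The 2 values of 787 occupy positions 2–3 → each gets rank 2.
The 2 values of 1048 occupy positions 5–6 → each gets rank 5.

7, 1, 5, 2, 8, 5, 4, 2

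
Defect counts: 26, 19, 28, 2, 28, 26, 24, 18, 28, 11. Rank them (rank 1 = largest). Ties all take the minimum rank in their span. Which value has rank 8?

18

Sorted (descending): 28, 28, 28, 26, 26, 24, 19, 18, 11, 2
The 3 values of 28 occupy positions 1–3 → each gets rank 1.
The 2 values of 26 occupy positions 4–5 → each gets rank 4.
Rank 8 → value 18.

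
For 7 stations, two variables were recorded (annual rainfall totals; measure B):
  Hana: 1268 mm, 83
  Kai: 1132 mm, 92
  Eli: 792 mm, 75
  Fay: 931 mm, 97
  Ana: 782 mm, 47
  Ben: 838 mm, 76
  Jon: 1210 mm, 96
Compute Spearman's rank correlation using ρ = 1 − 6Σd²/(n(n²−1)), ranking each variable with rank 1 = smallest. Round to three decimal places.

0.679

Ranks of variable 1: 7, 5, 2, 4, 1, 3, 6
Ranks of variable 2: 4, 5, 2, 7, 1, 3, 6
d = r₁ − r₂: 3, 0, 0, -3, 0, 0, 0
d²: 9, 0, 0, 9, 0, 0, 0; Σd² = 18
ρ = 1 − 6·18/(7·48) = 1 − 108/336 = 0.679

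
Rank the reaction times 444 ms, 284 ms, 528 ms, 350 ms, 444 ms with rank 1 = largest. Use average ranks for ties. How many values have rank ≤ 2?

Sorted (descending): 528, 444, 444, 350, 284
The 2 values of 444 occupy positions 2–3 → average rank (2+3)/2 = 2.5.
Ranks ≤ 2: {1} → 1 value.

1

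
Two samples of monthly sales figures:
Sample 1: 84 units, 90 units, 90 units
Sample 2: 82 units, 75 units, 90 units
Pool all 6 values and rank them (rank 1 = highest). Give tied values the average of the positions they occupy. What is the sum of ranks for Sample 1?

Sorted (descending): 90, 90, 90, 84, 82, 75
The 3 values of 90 occupy positions 1–3 → average rank 2.
Sample 1 values → pooled ranks: 84→4, 90→2, 90→2
Rank sum = 4 + 2 + 2 = 8

8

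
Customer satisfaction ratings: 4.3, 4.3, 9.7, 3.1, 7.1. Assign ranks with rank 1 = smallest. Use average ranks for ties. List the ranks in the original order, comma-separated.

2.5, 2.5, 5, 1, 4

Sorted (ascending): 3.1, 4.3, 4.3, 7.1, 9.7
The 2 values of 4.3 occupy positions 2–3 → average rank (2+3)/2 = 2.5.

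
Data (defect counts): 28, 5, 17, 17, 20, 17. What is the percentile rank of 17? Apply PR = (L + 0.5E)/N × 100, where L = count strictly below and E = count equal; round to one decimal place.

N = 6.
Strictly below 17: 1. Equal to 17: 3.
PR = (1 + 0.5·3)/6 × 100 = 41.7

41.7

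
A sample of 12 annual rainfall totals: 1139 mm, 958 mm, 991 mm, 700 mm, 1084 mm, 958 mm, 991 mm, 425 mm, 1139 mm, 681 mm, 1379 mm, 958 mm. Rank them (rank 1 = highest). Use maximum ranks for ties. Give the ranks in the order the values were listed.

3, 9, 6, 10, 4, 9, 6, 12, 3, 11, 1, 9

Sorted (descending): 1379, 1139, 1139, 1084, 991, 991, 958, 958, 958, 700, 681, 425
The 2 values of 1139 occupy positions 2–3 → each gets rank 3.
The 2 values of 991 occupy positions 5–6 → each gets rank 6.
The 3 values of 958 occupy positions 7–9 → each gets rank 9.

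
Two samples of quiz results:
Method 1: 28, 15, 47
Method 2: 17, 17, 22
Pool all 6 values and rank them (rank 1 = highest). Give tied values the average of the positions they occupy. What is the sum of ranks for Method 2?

Sorted (descending): 47, 28, 22, 17, 17, 15
The 2 values of 17 occupy positions 4–5 → average rank (4+5)/2 = 4.5.
Method 2 values → pooled ranks: 17→4.5, 17→4.5, 22→3
Rank sum = 4.5 + 4.5 + 3 = 12

12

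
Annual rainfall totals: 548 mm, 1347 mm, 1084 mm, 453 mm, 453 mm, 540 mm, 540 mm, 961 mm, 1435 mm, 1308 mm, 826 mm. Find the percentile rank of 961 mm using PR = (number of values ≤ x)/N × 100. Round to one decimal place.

N = 11.
Strictly below 961: 6. Equal to 961: 1.
PR = 7/11 × 100 = 63.6

63.6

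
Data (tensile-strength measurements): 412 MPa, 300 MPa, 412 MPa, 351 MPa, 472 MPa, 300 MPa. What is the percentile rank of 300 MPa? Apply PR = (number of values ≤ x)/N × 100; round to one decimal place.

33.3

N = 6.
Strictly below 300: 0. Equal to 300: 2.
PR = 2/6 × 100 = 33.3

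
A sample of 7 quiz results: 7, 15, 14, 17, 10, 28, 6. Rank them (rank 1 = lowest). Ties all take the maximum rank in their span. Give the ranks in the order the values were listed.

Sorted (ascending): 6, 7, 10, 14, 15, 17, 28
No ties — each value takes its position as its rank.

2, 5, 4, 6, 3, 7, 1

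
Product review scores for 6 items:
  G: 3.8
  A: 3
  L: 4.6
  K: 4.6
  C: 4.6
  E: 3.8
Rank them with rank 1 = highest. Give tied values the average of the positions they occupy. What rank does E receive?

Sorted (descending): 4.6, 4.6, 4.6, 3.8, 3.8, 3
The 3 values of 4.6 occupy positions 1–3 → average rank 2.
The 2 values of 3.8 occupy positions 4–5 → average rank (4+5)/2 = 4.5.
E has value 3.8 → rank 4.5.

4.5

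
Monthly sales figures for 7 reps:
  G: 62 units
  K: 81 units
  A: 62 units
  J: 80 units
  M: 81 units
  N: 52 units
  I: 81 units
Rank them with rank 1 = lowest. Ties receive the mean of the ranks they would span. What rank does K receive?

Sorted (ascending): 52, 62, 62, 80, 81, 81, 81
The 2 values of 62 occupy positions 2–3 → average rank (2+3)/2 = 2.5.
The 3 values of 81 occupy positions 5–7 → average rank 6.
K has value 81 units → rank 6.

6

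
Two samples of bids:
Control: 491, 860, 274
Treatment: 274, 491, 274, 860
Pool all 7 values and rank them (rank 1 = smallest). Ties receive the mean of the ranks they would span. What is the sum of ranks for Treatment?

15

Sorted (ascending): 274, 274, 274, 491, 491, 860, 860
The 3 values of 274 occupy positions 1–3 → average rank 2.
The 2 values of 491 occupy positions 4–5 → average rank (4+5)/2 = 4.5.
The 2 values of 860 occupy positions 6–7 → average rank (6+7)/2 = 6.5.
Treatment values → pooled ranks: 274→2, 491→4.5, 274→2, 860→6.5
Rank sum = 2 + 4.5 + 2 + 6.5 = 15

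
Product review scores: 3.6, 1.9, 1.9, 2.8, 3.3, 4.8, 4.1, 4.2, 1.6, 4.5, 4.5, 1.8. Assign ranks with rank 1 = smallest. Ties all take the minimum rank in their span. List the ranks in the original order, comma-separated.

7, 3, 3, 5, 6, 12, 8, 9, 1, 10, 10, 2

Sorted (ascending): 1.6, 1.8, 1.9, 1.9, 2.8, 3.3, 3.6, 4.1, 4.2, 4.5, 4.5, 4.8
The 2 values of 1.9 occupy positions 3–4 → each gets rank 3.
The 2 values of 4.5 occupy positions 10–11 → each gets rank 10.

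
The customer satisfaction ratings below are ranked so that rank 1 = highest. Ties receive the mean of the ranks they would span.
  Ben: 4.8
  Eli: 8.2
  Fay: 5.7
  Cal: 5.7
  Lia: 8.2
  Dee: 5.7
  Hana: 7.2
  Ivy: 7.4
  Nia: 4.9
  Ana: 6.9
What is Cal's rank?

Sorted (descending): 8.2, 8.2, 7.4, 7.2, 6.9, 5.7, 5.7, 5.7, 4.9, 4.8
The 2 values of 8.2 occupy positions 1–2 → average rank (1+2)/2 = 1.5.
The 3 values of 5.7 occupy positions 6–8 → average rank 7.
Cal has value 5.7 → rank 7.

7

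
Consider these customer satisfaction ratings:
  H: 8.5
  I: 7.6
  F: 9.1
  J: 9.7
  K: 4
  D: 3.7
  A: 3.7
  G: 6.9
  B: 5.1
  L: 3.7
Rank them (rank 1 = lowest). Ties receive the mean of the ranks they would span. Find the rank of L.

2

Sorted (ascending): 3.7, 3.7, 3.7, 4, 5.1, 6.9, 7.6, 8.5, 9.1, 9.7
The 3 values of 3.7 occupy positions 1–3 → average rank 2.
L has value 3.7 → rank 2.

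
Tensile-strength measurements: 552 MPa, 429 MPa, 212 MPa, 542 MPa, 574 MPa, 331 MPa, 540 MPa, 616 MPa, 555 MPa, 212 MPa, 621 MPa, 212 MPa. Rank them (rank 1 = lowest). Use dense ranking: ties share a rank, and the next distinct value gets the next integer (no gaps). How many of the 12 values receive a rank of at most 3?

5

Sorted (ascending): 212, 212, 212, 331, 429, 540, 542, 552, 555, 574, 616, 621
The 3 values of 212 share dense rank 1.
Remaining distinct values take the next consecutive integers.
Ranks ≤ 3: {1, 1, 1, 2, 3} → 5 values.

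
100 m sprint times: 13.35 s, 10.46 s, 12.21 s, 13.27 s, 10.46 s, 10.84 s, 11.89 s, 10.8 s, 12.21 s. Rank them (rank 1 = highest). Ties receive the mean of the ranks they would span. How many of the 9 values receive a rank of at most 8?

Sorted (descending): 13.35, 13.27, 12.21, 12.21, 11.89, 10.84, 10.8, 10.46, 10.46
The 2 values of 12.21 occupy positions 3–4 → average rank (3+4)/2 = 3.5.
The 2 values of 10.46 occupy positions 8–9 → average rank (8+9)/2 = 8.5.
Ranks ≤ 8: {1, 2, 3.5, 3.5, 5, 6, 7} → 7 values.

7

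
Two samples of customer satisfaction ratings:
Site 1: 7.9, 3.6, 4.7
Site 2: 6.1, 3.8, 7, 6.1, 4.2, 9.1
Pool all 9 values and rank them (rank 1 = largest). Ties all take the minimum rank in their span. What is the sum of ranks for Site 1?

17

Sorted (descending): 9.1, 7.9, 7, 6.1, 6.1, 4.7, 4.2, 3.8, 3.6
The 2 values of 6.1 occupy positions 4–5 → each gets rank 4.
Site 1 values → pooled ranks: 7.9→2, 3.6→9, 4.7→6
Rank sum = 2 + 9 + 6 = 17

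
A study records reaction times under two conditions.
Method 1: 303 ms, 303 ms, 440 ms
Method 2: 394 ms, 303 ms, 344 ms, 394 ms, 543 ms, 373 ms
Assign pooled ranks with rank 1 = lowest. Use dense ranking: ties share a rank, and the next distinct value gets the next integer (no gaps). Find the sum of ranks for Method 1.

Sorted (ascending): 303, 303, 303, 344, 373, 394, 394, 440, 543
The 3 values of 303 share dense rank 1.
The 2 values of 394 share dense rank 4.
Remaining distinct values take the next consecutive integers.
Method 1 values → pooled ranks: 303→1, 303→1, 440→5
Rank sum = 1 + 1 + 5 = 7

7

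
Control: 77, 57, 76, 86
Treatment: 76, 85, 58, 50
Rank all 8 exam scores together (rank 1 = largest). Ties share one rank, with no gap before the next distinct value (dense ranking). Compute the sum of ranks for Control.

Sorted (descending): 86, 85, 77, 76, 76, 58, 57, 50
The 2 values of 76 share dense rank 4.
Remaining distinct values take the next consecutive integers.
Control values → pooled ranks: 77→3, 57→6, 76→4, 86→1
Rank sum = 3 + 6 + 4 + 1 = 14

14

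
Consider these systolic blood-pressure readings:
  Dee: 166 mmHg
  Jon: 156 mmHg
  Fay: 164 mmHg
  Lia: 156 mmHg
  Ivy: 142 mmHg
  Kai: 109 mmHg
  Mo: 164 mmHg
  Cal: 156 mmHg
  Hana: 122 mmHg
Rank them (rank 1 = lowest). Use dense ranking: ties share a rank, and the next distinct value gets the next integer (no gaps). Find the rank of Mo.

Sorted (ascending): 109, 122, 142, 156, 156, 156, 164, 164, 166
The 3 values of 156 share dense rank 4.
The 2 values of 164 share dense rank 5.
Remaining distinct values take the next consecutive integers.
Mo has value 164 mmHg → rank 5.

5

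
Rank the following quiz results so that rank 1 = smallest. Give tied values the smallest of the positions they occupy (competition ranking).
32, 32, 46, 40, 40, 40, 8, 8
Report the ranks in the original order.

Sorted (ascending): 8, 8, 32, 32, 40, 40, 40, 46
The 2 values of 8 occupy positions 1–2 → each gets rank 1.
The 2 values of 32 occupy positions 3–4 → each gets rank 3.
The 3 values of 40 occupy positions 5–7 → each gets rank 5.

3, 3, 8, 5, 5, 5, 1, 1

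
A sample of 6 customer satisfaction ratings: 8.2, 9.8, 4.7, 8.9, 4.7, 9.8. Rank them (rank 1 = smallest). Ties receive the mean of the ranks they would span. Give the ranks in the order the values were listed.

Sorted (ascending): 4.7, 4.7, 8.2, 8.9, 9.8, 9.8
The 2 values of 4.7 occupy positions 1–2 → average rank (1+2)/2 = 1.5.
The 2 values of 9.8 occupy positions 5–6 → average rank (5+6)/2 = 5.5.

3, 5.5, 1.5, 4, 1.5, 5.5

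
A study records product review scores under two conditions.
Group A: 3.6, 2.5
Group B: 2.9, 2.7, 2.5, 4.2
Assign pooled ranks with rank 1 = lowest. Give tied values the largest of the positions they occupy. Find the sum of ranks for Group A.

Sorted (ascending): 2.5, 2.5, 2.7, 2.9, 3.6, 4.2
The 2 values of 2.5 occupy positions 1–2 → each gets rank 2.
Group A values → pooled ranks: 3.6→5, 2.5→2
Rank sum = 5 + 2 = 7

7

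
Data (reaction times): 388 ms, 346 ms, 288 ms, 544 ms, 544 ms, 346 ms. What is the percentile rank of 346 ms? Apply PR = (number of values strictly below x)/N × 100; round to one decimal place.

N = 6.
Strictly below 346: 1. Equal to 346: 2.
PR = 1/6 × 100 = 16.7

16.7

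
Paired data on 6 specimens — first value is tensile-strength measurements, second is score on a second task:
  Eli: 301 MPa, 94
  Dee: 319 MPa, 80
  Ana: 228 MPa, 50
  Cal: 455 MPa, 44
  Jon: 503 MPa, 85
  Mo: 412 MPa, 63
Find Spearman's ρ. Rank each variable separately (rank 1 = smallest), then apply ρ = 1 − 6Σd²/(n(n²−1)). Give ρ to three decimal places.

-0.029

Ranks of variable 1: 2, 3, 1, 5, 6, 4
Ranks of variable 2: 6, 4, 2, 1, 5, 3
d = r₁ − r₂: -4, -1, -1, 4, 1, 1
d²: 16, 1, 1, 16, 1, 1; Σd² = 36
ρ = 1 − 6·36/(6·35) = 1 − 216/210 = -0.029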